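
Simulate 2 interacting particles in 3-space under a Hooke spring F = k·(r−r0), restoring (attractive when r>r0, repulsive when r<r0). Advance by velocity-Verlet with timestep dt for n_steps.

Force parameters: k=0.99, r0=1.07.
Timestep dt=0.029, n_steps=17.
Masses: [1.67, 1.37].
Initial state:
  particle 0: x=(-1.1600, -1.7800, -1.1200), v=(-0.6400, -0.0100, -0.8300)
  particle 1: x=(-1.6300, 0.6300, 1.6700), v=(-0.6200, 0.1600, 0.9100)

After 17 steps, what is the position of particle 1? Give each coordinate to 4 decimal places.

step 0: x0=(-1.1600, -1.7800, -1.1200) x1=(-1.6300, 0.6300, 1.6700)
step 1: x0=(-1.1786, -1.7799, -1.1436) x1=(-1.6479, 0.6341, 1.6958)
step 2: x0=(-1.1975, -1.7789, -1.1661) x1=(-1.6656, 0.6372, 1.7203)
step 3: x0=(-1.2164, -1.7770, -1.1877) x1=(-1.6830, 0.6392, 1.7436)
step 4: x0=(-1.2356, -1.7743, -1.2081) x1=(-1.7003, 0.6402, 1.7656)
step 5: x0=(-1.2549, -1.7707, -1.2275) x1=(-1.7174, 0.6401, 1.7863)
step 6: x0=(-1.2744, -1.7662, -1.2459) x1=(-1.7342, 0.6389, 1.8057)
step 7: x0=(-1.2940, -1.7609, -1.2631) x1=(-1.7509, 0.6367, 1.8237)
step 8: x0=(-1.3138, -1.7546, -1.2792) x1=(-1.7673, 0.6334, 1.8404)
step 9: x0=(-1.3338, -1.7476, -1.2941) x1=(-1.7836, 0.6290, 1.8557)
step 10: x0=(-1.3540, -1.7396, -1.3079) x1=(-1.7996, 0.6236, 1.8696)
step 11: x0=(-1.3743, -1.7308, -1.3206) x1=(-1.8155, 0.6172, 1.8820)
step 12: x0=(-1.3947, -1.7211, -1.3321) x1=(-1.8311, 0.6097, 1.8931)
step 13: x0=(-1.4153, -1.7106, -1.3424) x1=(-1.8466, 0.6011, 1.9027)
step 14: x0=(-1.4361, -1.6993, -1.3515) x1=(-1.8619, 0.5916, 1.9109)
step 15: x0=(-1.4571, -1.6871, -1.3594) x1=(-1.8769, 0.5810, 1.9176)
step 16: x0=(-1.4782, -1.6740, -1.3661) x1=(-1.8918, 0.5694, 1.9228)
step 17: x0=(-1.4994, -1.6602, -1.3717) x1=(-1.9066, 0.5568, 1.9266)

(-1.9066, 0.5568, 1.9266)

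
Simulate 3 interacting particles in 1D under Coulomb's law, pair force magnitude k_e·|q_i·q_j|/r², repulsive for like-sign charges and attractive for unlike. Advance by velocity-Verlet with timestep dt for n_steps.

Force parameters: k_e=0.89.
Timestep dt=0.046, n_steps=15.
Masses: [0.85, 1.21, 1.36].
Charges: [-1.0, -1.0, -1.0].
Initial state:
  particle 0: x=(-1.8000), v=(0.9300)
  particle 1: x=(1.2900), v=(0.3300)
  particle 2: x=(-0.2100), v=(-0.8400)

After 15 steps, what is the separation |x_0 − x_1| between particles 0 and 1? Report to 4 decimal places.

step 0: x0=(-1.8000) x1=(1.2900) x2=(-0.2100)
step 1: x0=(-1.7578) x1=(1.3056) x2=(-0.2487)
step 2: x0=(-1.7168) x1=(1.3220) x2=(-0.2873)
step 3: x0=(-1.6771) x1=(1.3392) x2=(-0.3258)
step 4: x0=(-1.6388) x1=(1.3571) x2=(-0.3640)
step 5: x0=(-1.6022) x1=(1.3757) x2=(-0.4019)
step 6: x0=(-1.5674) x1=(1.3950) x2=(-0.4392)
step 7: x0=(-1.5345) x1=(1.4150) x2=(-0.4759)
step 8: x0=(-1.5039) x1=(1.4355) x2=(-0.5117)
step 9: x0=(-1.4758) x1=(1.4566) x2=(-0.5464)
step 10: x0=(-1.4505) x1=(1.4783) x2=(-0.5800)
step 11: x0=(-1.4284) x1=(1.5006) x2=(-0.6120)
step 12: x0=(-1.4099) x1=(1.5234) x2=(-0.6422)
step 13: x0=(-1.3954) x1=(1.5467) x2=(-0.6704)
step 14: x0=(-1.3854) x1=(1.5704) x2=(-0.6962)
step 15: x0=(-1.3803) x1=(1.5947) x2=(-0.7194)

2.9750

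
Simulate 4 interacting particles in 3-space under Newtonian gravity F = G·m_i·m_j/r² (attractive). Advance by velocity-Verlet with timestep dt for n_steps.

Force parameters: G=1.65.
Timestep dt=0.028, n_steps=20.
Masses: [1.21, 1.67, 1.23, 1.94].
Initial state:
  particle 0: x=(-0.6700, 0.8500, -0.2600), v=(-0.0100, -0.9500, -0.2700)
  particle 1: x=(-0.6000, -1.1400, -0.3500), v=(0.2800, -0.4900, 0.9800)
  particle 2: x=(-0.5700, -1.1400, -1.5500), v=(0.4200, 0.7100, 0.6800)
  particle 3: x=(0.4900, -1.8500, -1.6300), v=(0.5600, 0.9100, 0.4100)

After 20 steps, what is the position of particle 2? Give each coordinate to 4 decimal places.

step 0: x0=(-0.6700, 0.8500, -0.2600) x1=(-0.6000, -1.1400, -0.3500) x2=(-0.5700, -1.1400, -1.5500) x3=(0.4900, -1.8500, -1.6300)
step 1: x0=(-0.6702, 0.8229, -0.2677) x1=(-0.5919, -1.1537, -0.3234) x2=(-0.5576, -1.1204, -1.5302) x3=(0.5051, -1.8241, -1.6182)
step 2: x0=(-0.6703, 0.7948, -0.2757) x1=(-0.5834, -1.1672, -0.2983) x2=(-0.5440, -1.1015, -1.5088) x3=(0.5189, -1.7972, -1.6059)
step 3: x0=(-0.6703, 0.7657, -0.2839) x1=(-0.5744, -1.1805, -0.2749) x2=(-0.5292, -1.0832, -1.4860) x3=(0.5314, -1.7695, -1.5929)
step 4: x0=(-0.6701, 0.7355, -0.2925) x1=(-0.5649, -1.1936, -0.2532) x2=(-0.5132, -1.0657, -1.4616) x3=(0.5426, -1.7409, -1.5793)
step 5: x0=(-0.6697, 0.7043, -0.3013) x1=(-0.5549, -1.2063, -0.2330) x2=(-0.4959, -1.0488, -1.4358) x3=(0.5525, -1.7114, -1.5651)
step 6: x0=(-0.6692, 0.6719, -0.3105) x1=(-0.5444, -1.2187, -0.2145) x2=(-0.4773, -1.0327, -1.4084) x3=(0.5611, -1.6810, -1.5501)
step 7: x0=(-0.6684, 0.6384, -0.3199) x1=(-0.5334, -1.2308, -0.1977) x2=(-0.4575, -1.0174, -1.3796) x3=(0.5684, -1.6498, -1.5345)
step 8: x0=(-0.6675, 0.6036, -0.3296) x1=(-0.5219, -1.2423, -0.1826) x2=(-0.4364, -1.0029, -1.3494) x3=(0.5742, -1.6177, -1.5182)
step 9: x0=(-0.6663, 0.5677, -0.3397) x1=(-0.5098, -1.2534, -0.1692) x2=(-0.4139, -0.9893, -1.3177) x3=(0.5785, -1.5847, -1.5011)
step 10: x0=(-0.6648, 0.5304, -0.3501) x1=(-0.4972, -1.2639, -0.1576) x2=(-0.3901, -0.9765, -1.2845) x3=(0.5813, -1.5509, -1.4832)
step 11: x0=(-0.6631, 0.4918, -0.3608) x1=(-0.4840, -1.2737, -0.1478) x2=(-0.3649, -0.9647, -1.2499) x3=(0.5826, -1.5161, -1.4644)
step 12: x0=(-0.6610, 0.4519, -0.3718) x1=(-0.4702, -1.2829, -0.1399) x2=(-0.3382, -0.9539, -1.2138) x3=(0.5822, -1.4804, -1.4448)
step 13: x0=(-0.6585, 0.4104, -0.3833) x1=(-0.4557, -1.2914, -0.1339) x2=(-0.3101, -0.9441, -1.1763) x3=(0.5801, -1.4438, -1.4241)
step 14: x0=(-0.6556, 0.3674, -0.3951) x1=(-0.4406, -1.2990, -0.1299) x2=(-0.2804, -0.9355, -1.1374) x3=(0.5761, -1.4063, -1.4024)
step 15: x0=(-0.6522, 0.3228, -0.4072) x1=(-0.4247, -1.3057, -0.1280) x2=(-0.2490, -0.9280, -1.0971) x3=(0.5701, -1.3677, -1.3796)
step 16: x0=(-0.6483, 0.2765, -0.4198) x1=(-0.4081, -1.3113, -0.1282) x2=(-0.2159, -0.9219, -1.0555) x3=(0.5621, -1.3282, -1.3554)
step 17: x0=(-0.6437, 0.2284, -0.4328) x1=(-0.3906, -1.3158, -0.1308) x2=(-0.1810, -0.9171, -1.0126) x3=(0.5518, -1.2876, -1.3299)
step 18: x0=(-0.6384, 0.1783, -0.4463) x1=(-0.3723, -1.3191, -0.1357) x2=(-0.1441, -0.9140, -0.9685) x3=(0.5390, -1.2459, -1.3027)
step 19: x0=(-0.6322, 0.1261, -0.4602) x1=(-0.3529, -1.3209, -0.1432) x2=(-0.1052, -0.9125, -0.9235) x3=(0.5235, -1.2031, -1.2737)
step 20: x0=(-0.6250, 0.0718, -0.4745) x1=(-0.3324, -1.3211, -0.1535) x2=(-0.0640, -0.9129, -0.8778) x3=(0.5050, -1.1591, -1.2424)

(-0.0640, -0.9129, -0.8778)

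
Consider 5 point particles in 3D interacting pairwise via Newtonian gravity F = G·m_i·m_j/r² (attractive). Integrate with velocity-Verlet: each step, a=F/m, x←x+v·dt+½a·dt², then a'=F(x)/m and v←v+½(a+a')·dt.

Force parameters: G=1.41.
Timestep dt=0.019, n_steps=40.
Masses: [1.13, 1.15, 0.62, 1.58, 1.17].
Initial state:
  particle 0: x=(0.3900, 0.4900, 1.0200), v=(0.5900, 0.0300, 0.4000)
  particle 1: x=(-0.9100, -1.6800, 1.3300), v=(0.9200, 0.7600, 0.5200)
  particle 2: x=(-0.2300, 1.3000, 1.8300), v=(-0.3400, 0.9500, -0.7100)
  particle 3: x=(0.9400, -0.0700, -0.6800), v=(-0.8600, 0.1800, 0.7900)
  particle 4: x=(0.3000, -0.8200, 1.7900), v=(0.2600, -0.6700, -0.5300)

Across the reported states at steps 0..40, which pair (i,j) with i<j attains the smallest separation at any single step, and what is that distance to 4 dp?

step 0: x0=(0.3900, 0.4900, 1.0200) x1=(-0.9100, -1.6800, 1.3300) x2=(-0.2300, 1.3000, 1.8300) x3=(0.9400, -0.0700, -0.6800) x4=(0.3000, -0.8200, 1.7900)
step 1: x0=(0.4012, 0.4904, 1.0276) x1=(-0.8924, -1.6654, 1.3399) x2=(-0.2364, 1.3178, 1.8164) x3=(0.9236, -0.0666, -0.6648) x4=(0.3049, -0.8326, 1.7798)
step 2: x0=(0.4123, 0.4906, 1.0353) x1=(-0.8744, -1.6505, 1.3498) x2=(-0.2425, 1.3352, 1.8024) x3=(0.9071, -0.0631, -0.6494) x4=(0.3095, -0.8451, 1.7693)
step 3: x0=(0.4232, 0.4906, 1.0430) x1=(-0.8562, -1.6354, 1.3597) x2=(-0.2484, 1.3522, 1.7883) x3=(0.8905, -0.0597, -0.6336) x4=(0.3141, -0.8574, 1.7584)
step 4: x0=(0.4341, 0.4902, 1.0507) x1=(-0.8376, -1.6199, 1.3696) x2=(-0.2541, 1.3688, 1.7738) x3=(0.8737, -0.0562, -0.6176) x4=(0.3184, -0.8695, 1.7473)
step 5: x0=(0.4449, 0.4897, 1.0584) x1=(-0.8187, -1.6041, 1.3796) x2=(-0.2596, 1.3849, 1.7591) x3=(0.8569, -0.0528, -0.6012) x4=(0.3225, -0.8815, 1.7359)
step 6: x0=(0.4556, 0.4888, 1.0660) x1=(-0.7995, -1.5880, 1.3896) x2=(-0.2649, 1.4006, 1.7441) x3=(0.8399, -0.0493, -0.5845) x4=(0.3264, -0.8933, 1.7242)
step 7: x0=(0.4662, 0.4877, 1.0737) x1=(-0.7799, -1.5716, 1.3995) x2=(-0.2700, 1.4159, 1.7289) x3=(0.8229, -0.0458, -0.5675) x4=(0.3301, -0.9050, 1.7121)
step 8: x0=(0.4767, 0.4863, 1.0813) x1=(-0.7598, -1.5549, 1.4095) x2=(-0.2748, 1.4308, 1.7135) x3=(0.8057, -0.0423, -0.5501) x4=(0.3335, -0.9165, 1.6998)
step 9: x0=(0.4870, 0.4846, 1.0889) x1=(-0.7394, -1.5378, 1.4195) x2=(-0.2794, 1.4452, 1.6978) x3=(0.7884, -0.0389, -0.5324) x4=(0.3367, -0.9278, 1.6872)
step 10: x0=(0.4972, 0.4827, 1.0963) x1=(-0.7186, -1.5203, 1.4295) x2=(-0.2838, 1.4592, 1.6819) x3=(0.7710, -0.0354, -0.5144) x4=(0.3396, -0.9390, 1.6743)
step 11: x0=(0.5073, 0.4804, 1.1038) x1=(-0.6973, -1.5025, 1.4395) x2=(-0.2880, 1.4728, 1.6658) x3=(0.7536, -0.0319, -0.4960) x4=(0.3422, -0.9501, 1.6611)
step 12: x0=(0.5173, 0.4779, 1.1111) x1=(-0.6756, -1.4844, 1.4494) x2=(-0.2919, 1.4860, 1.6495) x3=(0.7360, -0.0284, -0.4772) x4=(0.3445, -0.9610, 1.6476)
step 13: x0=(0.5271, 0.4751, 1.1183) x1=(-0.6533, -1.4658, 1.4594) x2=(-0.2956, 1.4987, 1.6331) x3=(0.7183, -0.0249, -0.4581) x4=(0.3464, -0.9718, 1.6338)
step 14: x0=(0.5368, 0.4720, 1.1254) x1=(-0.6305, -1.4469, 1.4694) x2=(-0.2991, 1.5110, 1.6164) x3=(0.7005, -0.0213, -0.4385) x4=(0.3480, -0.9825, 1.6198)
step 15: x0=(0.5463, 0.4686, 1.1324) x1=(-0.6072, -1.4276, 1.4793) x2=(-0.3024, 1.5229, 1.5995) x3=(0.6827, -0.0178, -0.4186) x4=(0.3492, -0.9930, 1.6054)
step 16: x0=(0.5557, 0.4648, 1.1392) x1=(-0.5833, -1.4079, 1.4892) x2=(-0.3055, 1.5344, 1.5825) x3=(0.6647, -0.0143, -0.3983) x4=(0.3499, -1.0034, 1.5908)
step 17: x0=(0.5649, 0.4608, 1.1459) x1=(-0.5587, -1.3877, 1.4991) x2=(-0.3083, 1.5455, 1.5653) x3=(0.6467, -0.0109, -0.3776) x4=(0.3502, -1.0137, 1.5759)
step 18: x0=(0.5739, 0.4564, 1.1524) x1=(-0.5335, -1.3671, 1.5089) x2=(-0.3109, 1.5562, 1.5480) x3=(0.6286, -0.0074, -0.3565) x4=(0.3500, -1.0239, 1.5608)
step 19: x0=(0.5828, 0.4518, 1.1587) x1=(-0.5075, -1.3461, 1.5186) x2=(-0.3134, 1.5664, 1.5304) x3=(0.6104, -0.0039, -0.3350) x4=(0.3492, -1.0339, 1.5454)
step 20: x0=(0.5914, 0.4467, 1.1648) x1=(-0.4807, -1.3246, 1.5283) x2=(-0.3155, 1.5762, 1.5128) x3=(0.5921, -0.0004, -0.3130) x4=(0.3478, -1.0439, 1.5298)
step 21: x0=(0.5999, 0.4414, 1.1707) x1=(-0.4530, -1.3027, 1.5378) x2=(-0.3175, 1.5856, 1.4950) x3=(0.5737, 0.0030, -0.2905) x4=(0.3457, -1.0537, 1.5139)
step 22: x0=(0.6082, 0.4357, 1.1764) x1=(-0.4245, -1.2803, 1.5472) x2=(-0.3193, 1.5946, 1.4770) x3=(0.5553, 0.0065, -0.2677) x4=(0.3429, -1.0634, 1.4979)
step 23: x0=(0.6162, 0.4296, 1.1819) x1=(-0.3949, -1.2574, 1.5564) x2=(-0.3208, 1.6031, 1.4589) x3=(0.5369, 0.0099, -0.2443) x4=(0.3392, -1.0730, 1.4817)
step 24: x0=(0.6241, 0.4232, 1.1871) x1=(-0.3641, -1.2340, 1.5654) x2=(-0.3221, 1.6113, 1.4407) x3=(0.5183, 0.0133, -0.2205) x4=(0.3347, -1.0825, 1.4655)
step 25: x0=(0.6317, 0.4164, 1.1920) x1=(-0.3322, -1.2102, 1.5741) x2=(-0.3232, 1.6190, 1.4224) x3=(0.4997, 0.0166, -0.1961) x4=(0.3290, -1.0918, 1.4491)
step 26: x0=(0.6391, 0.4093, 1.1967) x1=(-0.2989, -1.1858, 1.5823) x2=(-0.3241, 1.6263, 1.4039) x3=(0.4811, 0.0200, -0.1713) x4=(0.3223, -1.1010, 1.4328)
step 27: x0=(0.6462, 0.4017, 1.2011) x1=(-0.2640, -1.1610, 1.5901) x2=(-0.3248, 1.6331, 1.3853) x3=(0.4624, 0.0233, -0.1459) x4=(0.3142, -1.1100, 1.4166)
step 28: x0=(0.6531, 0.3938, 1.2051) x1=(-0.2275, -1.1359, 1.5973) x2=(-0.3253, 1.6396, 1.3666) x3=(0.4437, 0.0265, -0.1200) x4=(0.3046, -1.1187, 1.4007)
step 29: x0=(0.6596, 0.3855, 1.2089) x1=(-0.1891, -1.1103, 1.6037) x2=(-0.3256, 1.6456, 1.3478) x3=(0.4250, 0.0297, -0.0936) x4=(0.2934, -1.1271, 1.3852)
step 30: x0=(0.6659, 0.3768, 1.2124) x1=(-0.1486, -1.0846, 1.6090) x2=(-0.3257, 1.6512, 1.3289) x3=(0.4063, 0.0329, -0.0666) x4=(0.2804, -1.1350, 1.3703)
step 31: x0=(0.6719, 0.3676, 1.2155) x1=(-0.1059, -1.0588, 1.6129) x2=(-0.3255, 1.6563, 1.3099) x3=(0.3875, 0.0360, -0.0390) x4=(0.2654, -1.1422, 1.3564)
step 32: x0=(0.6775, 0.3580, 1.2182) x1=(-0.0608, -1.0332, 1.6150) x2=(-0.3252, 1.6610, 1.2907) x3=(0.3688, 0.0390, -0.0109) x4=(0.2481, -1.1485, 1.3439)
step 33: x0=(0.6828, 0.3480, 1.2206) x1=(-0.0131, -1.0081, 1.6148) x2=(-0.3246, 1.6653, 1.2715) x3=(0.3500, 0.0420, 0.0179) x4=(0.2287, -1.1536, 1.3332)
step 34: x0=(0.6877, 0.3375, 1.2226) x1=(0.0369, -0.9841, 1.6118) x2=(-0.3239, 1.6691, 1.2522) x3=(0.3313, 0.0449, 0.0473) x4=(0.2070, -1.1568, 1.3248)
step 35: x0=(0.6922, 0.3266, 1.2242) x1=(0.0891, -0.9616, 1.6052) x2=(-0.3229, 1.6725, 1.2328) x3=(0.3127, 0.0477, 0.0774) x4=(0.1836, -1.1577, 1.3195)
step 36: x0=(0.6964, 0.3151, 1.2254) x1=(0.1425, -0.9412, 1.5947) x2=(-0.3218, 1.6754, 1.2133) x3=(0.2941, 0.0505, 0.1081) x4=(0.1590, -1.1557, 1.3175)
step 37: x0=(0.7000, 0.3032, 1.2263) x1=(0.1963, -0.9234, 1.5801) x2=(-0.3204, 1.6779, 1.1937) x3=(0.2755, 0.0531, 0.1396) x4=(0.1344, -1.1504, 1.3191)
step 38: x0=(0.7032, 0.2907, 1.2266) x1=(0.2494, -0.9082, 1.5617) x2=(-0.3189, 1.6799, 1.1740) x3=(0.2571, 0.0556, 0.1717) x4=(0.1106, -1.1415, 1.3240)
step 39: x0=(0.7059, 0.2776, 1.2266) x1=(0.3008, -0.8955, 1.5399) x2=(-0.3171, 1.6814, 1.1543) x3=(0.2388, 0.0580, 0.2046) x4=(0.0887, -1.1292, 1.3317)
step 40: x0=(0.7081, 0.2639, 1.2261) x1=(0.3500, -0.8848, 1.5154) x2=(-0.3151, 1.6824, 1.1345) x3=(0.2206, 0.0602, 0.2382) x4=(0.0693, -1.1140, 1.3414)

pair (1,4), distance 0.3509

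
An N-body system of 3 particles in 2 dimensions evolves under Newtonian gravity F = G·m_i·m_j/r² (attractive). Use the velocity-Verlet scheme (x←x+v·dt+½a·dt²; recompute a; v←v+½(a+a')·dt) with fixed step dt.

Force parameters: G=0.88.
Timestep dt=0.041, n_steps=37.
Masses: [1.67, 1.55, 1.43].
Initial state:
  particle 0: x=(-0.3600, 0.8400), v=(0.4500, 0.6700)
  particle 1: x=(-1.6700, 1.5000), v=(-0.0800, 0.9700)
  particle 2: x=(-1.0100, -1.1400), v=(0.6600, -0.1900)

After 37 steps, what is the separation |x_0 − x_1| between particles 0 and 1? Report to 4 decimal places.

step 0: x0=(-0.3600, 0.8400) x1=(-1.6700, 1.5000) x2=(-1.0100, -1.1400)
step 1: x0=(-0.3421, 0.8675) x1=(-1.6727, 1.5394) x2=(-0.9829, -1.1474)
step 2: x0=(-0.3253, 0.8950) x1=(-1.6744, 1.5780) x2=(-0.9557, -1.1539)
step 3: x0=(-0.3095, 0.9225) x1=(-1.6750, 1.6158) x2=(-0.9284, -1.1597)
step 4: x0=(-0.2947, 0.9500) x1=(-1.6747, 1.6530) x2=(-0.9010, -1.1647)
step 5: x0=(-0.2808, 0.9775) x1=(-1.6733, 1.6894) x2=(-0.8736, -1.1689)
step 6: x0=(-0.2679, 1.0051) x1=(-1.6710, 1.7251) x2=(-0.8461, -1.1724)
step 7: x0=(-0.2560, 1.0326) x1=(-1.6678, 1.7602) x2=(-0.8185, -1.1752)
step 8: x0=(-0.2449, 1.0602) x1=(-1.6636, 1.7946) x2=(-0.7909, -1.1773)
step 9: x0=(-0.2348, 1.0878) x1=(-1.6585, 1.8283) x2=(-0.7633, -1.1788)
step 10: x0=(-0.2255, 1.1155) x1=(-1.6524, 1.8614) x2=(-0.7356, -1.1795)
step 11: x0=(-0.2171, 1.1432) x1=(-1.6455, 1.8939) x2=(-0.7079, -1.1796)
step 12: x0=(-0.2095, 1.1709) x1=(-1.6377, 1.9257) x2=(-0.6801, -1.1791)
step 13: x0=(-0.2028, 1.1987) x1=(-1.6289, 1.9569) x2=(-0.6524, -1.1779)
step 14: x0=(-0.1970, 1.2265) x1=(-1.6193, 1.9874) x2=(-0.6246, -1.1761)
step 15: x0=(-0.1920, 1.2544) x1=(-1.6088, 2.0173) x2=(-0.5968, -1.1737)
step 16: x0=(-0.1878, 1.2823) x1=(-1.5974, 2.0466) x2=(-0.5690, -1.1707)
step 17: x0=(-0.1844, 1.3104) x1=(-1.5851, 2.0753) x2=(-0.5412, -1.1671)
step 18: x0=(-0.1819, 1.3386) x1=(-1.5718, 2.1033) x2=(-0.5135, -1.1630)
step 19: x0=(-0.1802, 1.3668) x1=(-1.5577, 2.1306) x2=(-0.4857, -1.1582)
step 20: x0=(-0.1794, 1.3952) x1=(-1.5426, 2.1573) x2=(-0.4579, -1.1529)
step 21: x0=(-0.1795, 1.4237) x1=(-1.5266, 2.1834) x2=(-0.4302, -1.1471)
step 22: x0=(-0.1804, 1.4524) x1=(-1.5097, 2.2088) x2=(-0.4024, -1.1407)
step 23: x0=(-0.1821, 1.4813) x1=(-1.4917, 2.2335) x2=(-0.3747, -1.1338)
step 24: x0=(-0.1848, 1.5103) x1=(-1.4728, 2.2575) x2=(-0.3471, -1.1263)
step 25: x0=(-0.1884, 1.5396) x1=(-1.4529, 2.2808) x2=(-0.3194, -1.1183)
step 26: x0=(-0.1929, 1.5691) x1=(-1.4319, 2.3033) x2=(-0.2918, -1.1098)
step 27: x0=(-0.1984, 1.5989) x1=(-1.4099, 2.3251) x2=(-0.2643, -1.1008)
step 28: x0=(-0.2049, 1.6289) x1=(-1.3867, 2.3461) x2=(-0.2368, -1.0913)
step 29: x0=(-0.2124, 1.6594) x1=(-1.3624, 2.3663) x2=(-0.2093, -1.0813)
step 30: x0=(-0.2210, 1.6901) x1=(-1.3368, 2.3856) x2=(-0.1819, -1.0708)
step 31: x0=(-0.2307, 1.7214) x1=(-1.3100, 2.4040) x2=(-0.1546, -1.0598)
step 32: x0=(-0.2416, 1.7531) x1=(-1.2819, 2.4214) x2=(-0.1273, -1.0483)
step 33: x0=(-0.2537, 1.7853) x1=(-1.2524, 2.4378) x2=(-0.1001, -1.0363)
step 34: x0=(-0.2672, 1.8181) x1=(-1.2213, 2.4531) x2=(-0.0730, -1.0239)
step 35: x0=(-0.2821, 1.8517) x1=(-1.1887, 2.4673) x2=(-0.0459, -1.0110)
step 36: x0=(-0.2985, 1.8861) x1=(-1.1543, 2.4801) x2=(-0.0190, -0.9977)
step 37: x0=(-0.3167, 1.9214) x1=(-1.1180, 2.4915) x2=(0.0080, -0.9838)

0.9834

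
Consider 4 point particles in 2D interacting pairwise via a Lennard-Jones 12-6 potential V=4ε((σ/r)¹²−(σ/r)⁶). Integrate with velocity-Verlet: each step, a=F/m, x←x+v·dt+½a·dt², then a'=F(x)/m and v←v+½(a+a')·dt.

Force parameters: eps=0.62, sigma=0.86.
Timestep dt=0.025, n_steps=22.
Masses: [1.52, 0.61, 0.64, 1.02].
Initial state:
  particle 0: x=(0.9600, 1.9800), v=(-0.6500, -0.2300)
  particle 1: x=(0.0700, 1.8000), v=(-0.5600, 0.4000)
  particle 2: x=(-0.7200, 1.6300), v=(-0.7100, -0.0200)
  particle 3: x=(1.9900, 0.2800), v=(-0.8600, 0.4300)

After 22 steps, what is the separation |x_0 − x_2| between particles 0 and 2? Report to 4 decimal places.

step 0: x0=(0.9600, 1.9800) x1=(0.0700, 1.8000) x2=(-0.7200, 1.6300) x3=(1.9900, 0.2800)
step 1: x0=(0.9448, 1.9744) x1=(0.0789, 1.8150) x2=(-0.7620, 1.6243) x3=(1.9685, 0.2908)
step 2: x0=(0.9339, 1.9697) x1=(0.0934, 1.8316) x2=(-0.8196, 1.6150) x3=(1.9470, 0.3016)
step 3: x0=(0.9314, 1.9663) x1=(0.0886, 1.8453) x2=(-0.8787, 1.6054) x3=(1.9254, 0.3124)
step 4: x0=(0.9374, 1.9640) x1=(0.0617, 1.8556) x2=(-0.9368, 1.5960) x3=(1.9038, 0.3233)
step 5: x0=(0.9475, 1.9623) x1=(0.0227, 1.8642) x2=(-0.9932, 1.5871) x3=(1.8822, 0.3342)
step 6: x0=(0.9587, 1.9606) x1=(-0.0206, 1.8721) x2=(-1.0481, 1.5786) x3=(1.8606, 0.3451)
step 7: x0=(0.9696, 1.9589) x1=(-0.0648, 1.8795) x2=(-1.1012, 1.5705) x3=(1.8389, 0.3561)
step 8: x0=(0.9798, 1.9571) x1=(-0.1090, 1.8866) x2=(-1.1527, 1.5630) x3=(1.8172, 0.3672)
step 9: x0=(0.9894, 1.9552) x1=(-0.1531, 1.8932) x2=(-1.2026, 1.5559) x3=(1.7954, 0.3783)
step 10: x0=(0.9983, 1.9533) x1=(-0.1974, 1.8994) x2=(-1.2509, 1.5493) x3=(1.7737, 0.3895)
step 11: x0=(1.0068, 1.9513) x1=(-0.2419, 1.9051) x2=(-1.2977, 1.5433) x3=(1.7518, 0.4007)
step 12: x0=(1.0148, 1.9492) x1=(-0.2870, 1.9103) x2=(-1.3430, 1.5377) x3=(1.7300, 0.4120)
step 13: x0=(1.0226, 1.9470) x1=(-0.3328, 1.9150) x2=(-1.3867, 1.5327) x3=(1.7081, 0.4234)
step 14: x0=(1.0301, 1.9448) x1=(-0.3795, 1.9192) x2=(-1.4290, 1.5282) x3=(1.6861, 0.4349)
step 15: x0=(1.0374, 1.9425) x1=(-0.4273, 1.9227) x2=(-1.4698, 1.5243) x3=(1.6642, 0.4465)
step 16: x0=(1.0446, 1.9401) x1=(-0.4762, 1.9257) x2=(-1.5091, 1.5210) x3=(1.6421, 0.4582)
step 17: x0=(1.0517, 1.9377) x1=(-0.5264, 1.9280) x2=(-1.5469, 1.5182) x3=(1.6200, 0.4701)
step 18: x0=(1.0588, 1.9351) x1=(-0.5779, 1.9297) x2=(-1.5832, 1.5160) x3=(1.5979, 0.4820)
step 19: x0=(1.0658, 1.9325) x1=(-0.6309, 1.9308) x2=(-1.6180, 1.5145) x3=(1.5757, 0.4942)
step 20: x0=(1.0728, 1.9297) x1=(-0.6853, 1.9311) x2=(-1.6511, 1.5136) x3=(1.5534, 0.5065)
step 21: x0=(1.0797, 1.9268) x1=(-0.7412, 1.9308) x2=(-1.6827, 1.5134) x3=(1.5310, 0.5190)
step 22: x0=(1.0867, 1.9238) x1=(-0.7985, 1.9298) x2=(-1.7130, 1.5138) x3=(1.5086, 0.5317)

2.8296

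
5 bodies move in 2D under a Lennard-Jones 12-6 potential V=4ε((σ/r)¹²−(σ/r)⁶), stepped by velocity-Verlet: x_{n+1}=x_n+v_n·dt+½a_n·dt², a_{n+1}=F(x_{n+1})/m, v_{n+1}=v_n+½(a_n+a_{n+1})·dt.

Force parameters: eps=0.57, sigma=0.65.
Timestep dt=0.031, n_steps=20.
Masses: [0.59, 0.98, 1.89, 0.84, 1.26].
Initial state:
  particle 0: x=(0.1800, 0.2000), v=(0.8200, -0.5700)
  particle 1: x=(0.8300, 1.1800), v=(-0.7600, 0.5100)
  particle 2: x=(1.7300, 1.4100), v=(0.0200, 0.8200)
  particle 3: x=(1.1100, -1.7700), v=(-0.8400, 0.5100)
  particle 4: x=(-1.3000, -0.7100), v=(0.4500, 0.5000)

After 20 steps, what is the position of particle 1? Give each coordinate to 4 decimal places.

step 0: x0=(0.1800, 0.2000) x1=(0.8300, 1.1800) x2=(1.7300, 1.4100) x3=(1.1100, -1.7700) x4=(-1.3000, -0.7100)
step 1: x0=(0.2056, 0.1825) x1=(0.8070, 1.1958) x2=(1.7303, 1.4353) x3=(1.0840, -1.7542) x4=(-1.2860, -0.6945)
step 2: x0=(0.2313, 0.1655) x1=(0.7849, 1.2117) x2=(1.7300, 1.4605) x3=(1.0579, -1.7384) x4=(-1.2721, -0.6790)
step 3: x0=(0.2574, 0.1488) x1=(0.7636, 1.2276) x2=(1.7292, 1.4856) x3=(1.0319, -1.7225) x4=(-1.2581, -0.6635)
step 4: x0=(0.2835, 0.1326) x1=(0.7431, 1.2434) x2=(1.7280, 1.5105) x3=(1.0058, -1.7067) x4=(-1.2441, -0.6479)
step 5: x0=(0.3099, 0.1168) x1=(0.7232, 1.2592) x2=(1.7264, 1.5353) x3=(0.9797, -1.6909) x4=(-1.2300, -0.6324)
step 6: x0=(0.3363, 0.1013) x1=(0.7038, 1.2749) x2=(1.7245, 1.5601) x3=(0.9537, -1.6750) x4=(-1.2160, -0.6168)
step 7: x0=(0.3629, 0.0861) x1=(0.6849, 1.2905) x2=(1.7223, 1.5847) x3=(0.9276, -1.6591) x4=(-1.2019, -0.6013)
step 8: x0=(0.3895, 0.0713) x1=(0.6666, 1.3061) x2=(1.7198, 1.6093) x3=(0.9015, -1.6432) x4=(-1.1879, -0.5857)
step 9: x0=(0.4161, 0.0567) x1=(0.6486, 1.3217) x2=(1.7170, 1.6338) x3=(0.8754, -1.6273) x4=(-1.1738, -0.5702)
step 10: x0=(0.4428, 0.0424) x1=(0.6310, 1.3372) x2=(1.7140, 1.6582) x3=(0.8493, -1.6114) x4=(-1.1596, -0.5546)
step 11: x0=(0.4695, 0.0282) x1=(0.6138, 1.3527) x2=(1.7109, 1.6826) x3=(0.8232, -1.5954) x4=(-1.1455, -0.5390)
step 12: x0=(0.4963, 0.0142) x1=(0.5970, 1.3681) x2=(1.7075, 1.7069) x3=(0.7971, -1.5794) x4=(-1.1313, -0.5234)
step 13: x0=(0.5230, 0.0004) x1=(0.5804, 1.3836) x2=(1.7040, 1.7311) x3=(0.7710, -1.5633) x4=(-1.1172, -0.5078)
step 14: x0=(0.5496, -0.0133) x1=(0.5641, 1.3990) x2=(1.7003, 1.7553) x3=(0.7448, -1.5472) x4=(-1.1030, -0.4922)
step 15: x0=(0.5763, -0.0270) x1=(0.5481, 1.4144) x2=(1.6965, 1.7795) x3=(0.7187, -1.5311) x4=(-1.0887, -0.4766)
step 16: x0=(0.6030, -0.0407) x1=(0.5324, 1.4298) x2=(1.6925, 1.8036) x3=(0.6925, -1.5149) x4=(-1.0745, -0.4610)
step 17: x0=(0.6296, -0.0543) x1=(0.5168, 1.4452) x2=(1.6885, 1.8277) x3=(0.6663, -1.4985) x4=(-1.0602, -0.4454)
step 18: x0=(0.6562, -0.0680) x1=(0.5015, 1.4607) x2=(1.6843, 1.8517) x3=(0.6402, -1.4821) x4=(-1.0459, -0.4298)
step 19: x0=(0.6827, -0.0817) x1=(0.4864, 1.4761) x2=(1.6800, 1.8757) x3=(0.6140, -1.4656) x4=(-1.0316, -0.4142)
step 20: x0=(0.7092, -0.0956) x1=(0.4715, 1.4916) x2=(1.6756, 1.8997) x3=(0.5878, -1.4490) x4=(-1.0173, -0.3986)

(0.4715, 1.4916)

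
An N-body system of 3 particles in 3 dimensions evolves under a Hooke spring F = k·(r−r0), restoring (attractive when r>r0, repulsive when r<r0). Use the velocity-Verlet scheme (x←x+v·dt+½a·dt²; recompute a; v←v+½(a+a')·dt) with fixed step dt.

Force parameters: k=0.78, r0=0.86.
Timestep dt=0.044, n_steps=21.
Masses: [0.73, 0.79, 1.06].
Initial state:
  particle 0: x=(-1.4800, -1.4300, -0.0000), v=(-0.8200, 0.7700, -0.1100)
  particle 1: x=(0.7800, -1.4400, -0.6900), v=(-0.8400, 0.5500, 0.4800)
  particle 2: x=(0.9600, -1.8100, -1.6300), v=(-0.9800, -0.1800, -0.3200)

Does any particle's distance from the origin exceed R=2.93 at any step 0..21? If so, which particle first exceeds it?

step 0: x0=(-1.4800, -1.4300, -0.0000) x1=(0.7800, -1.4400, -0.6900) x2=(0.9600, -1.8100, -1.6300)
step 1: x0=(-1.5128, -1.3964, -0.0065) x1=(0.7417, -1.4159, -0.6686) x2=(0.9156, -1.8177, -1.6431)
step 2: x0=(-1.5391, -1.3635, -0.0162) x1=(0.7007, -1.3918, -0.6468) x2=(0.8688, -1.8248, -1.6544)
step 3: x0=(-1.5589, -1.3312, -0.0292) x1=(0.6571, -1.3680, -0.6246) x2=(0.8194, -1.8314, -1.6636)
step 4: x0=(-1.5724, -1.2998, -0.0454) x1=(0.6109, -1.3443, -0.6022) x2=(0.7676, -1.8373, -1.6708)
step 5: x0=(-1.5797, -1.2691, -0.0646) x1=(0.5623, -1.3208, -0.5798) x2=(0.7134, -1.8424, -1.6760)
step 6: x0=(-1.5810, -1.2394, -0.0868) x1=(0.5112, -1.2975, -0.5573) x2=(0.6568, -1.8467, -1.6791)
step 7: x0=(-1.5765, -1.2106, -0.1119) x1=(0.4578, -1.2745, -0.5350) x2=(0.5980, -1.8502, -1.6802)
step 8: x0=(-1.5664, -1.1828, -0.1397) x1=(0.4022, -1.2519, -0.5130) x2=(0.5369, -1.8528, -1.6791)
step 9: x0=(-1.5510, -1.1561, -0.1701) x1=(0.3446, -1.2295, -0.4913) x2=(0.4738, -1.8545, -1.6760)
step 10: x0=(-1.5306, -1.1303, -0.2030) x1=(0.2850, -1.2075, -0.4701) x2=(0.4086, -1.8552, -1.6708)
step 11: x0=(-1.5056, -1.1057, -0.2382) x1=(0.2237, -1.1859, -0.4495) x2=(0.3416, -1.8548, -1.6637)
step 12: x0=(-1.4763, -1.0822, -0.2755) x1=(0.1608, -1.1646, -0.4295) x2=(0.2728, -1.8534, -1.6545)
step 13: x0=(-1.4431, -1.0597, -0.3148) x1=(0.0965, -1.1439, -0.4104) x2=(0.2023, -1.8509, -1.6434)
step 14: x0=(-1.4064, -1.0383, -0.3558) x1=(0.0310, -1.1235, -0.3920) x2=(0.1303, -1.8473, -1.6304)
step 15: x0=(-1.3665, -1.0181, -0.3985) x1=(-0.0356, -1.1037, -0.3746) x2=(0.0570, -1.8426, -1.6157)
step 16: x0=(-1.3240, -0.9988, -0.4426) x1=(-0.1030, -1.0844, -0.3582) x2=(-0.0176, -1.8368, -1.5992)
step 17: x0=(-1.2792, -0.9806, -0.4880) x1=(-0.1710, -1.0656, -0.3428) x2=(-0.0932, -1.8299, -1.5811)
step 18: x0=(-1.2326, -0.9633, -0.5346) x1=(-0.2395, -1.0474, -0.3285) x2=(-0.1698, -1.8219, -1.5614)
step 19: x0=(-1.1845, -0.9470, -0.5821) x1=(-0.3082, -1.0298, -0.3151) x2=(-0.2472, -1.8128, -1.5403)
step 20: x0=(-1.1355, -0.9315, -0.6305) x1=(-0.3769, -1.0128, -0.3028) x2=(-0.3253, -1.8027, -1.5178)
step 21: x0=(-1.0858, -0.9168, -0.6797) x1=(-0.4456, -0.9964, -0.2914) x2=(-0.4038, -1.7917, -1.4941)

no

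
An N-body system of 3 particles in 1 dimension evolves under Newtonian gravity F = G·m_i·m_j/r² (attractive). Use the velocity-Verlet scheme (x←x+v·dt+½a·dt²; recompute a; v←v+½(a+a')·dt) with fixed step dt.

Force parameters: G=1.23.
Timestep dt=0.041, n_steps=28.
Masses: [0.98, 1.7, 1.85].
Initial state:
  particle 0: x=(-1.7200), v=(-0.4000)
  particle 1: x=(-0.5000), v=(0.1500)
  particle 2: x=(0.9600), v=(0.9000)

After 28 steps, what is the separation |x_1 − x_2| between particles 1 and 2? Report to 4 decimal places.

step 0: x0=(-1.7200) x1=(-0.5000) x2=(0.9600)
step 1: x0=(-1.7350) x1=(-0.4936) x2=(0.9959)
step 2: x0=(-1.7471) x1=(-0.4869) x2=(1.0300)
step 3: x0=(-1.7566) x1=(-0.4797) x2=(1.0623)
step 4: x0=(-1.7634) x1=(-0.4722) x2=(1.0929)
step 5: x0=(-1.7676) x1=(-0.4643) x2=(1.1217)
step 6: x0=(-1.7693) x1=(-0.4561) x2=(1.1490)
step 7: x0=(-1.7685) x1=(-0.4476) x2=(1.1746)
step 8: x0=(-1.7653) x1=(-0.4388) x2=(1.1986)
step 9: x0=(-1.7596) x1=(-0.4297) x2=(1.2212)
step 10: x0=(-1.7515) x1=(-0.4204) x2=(1.2422)
step 11: x0=(-1.7411) x1=(-0.4108) x2=(1.2617)
step 12: x0=(-1.7281) x1=(-0.4010) x2=(1.2797)
step 13: x0=(-1.7128) x1=(-0.3910) x2=(1.2962)
step 14: x0=(-1.6951) x1=(-0.3808) x2=(1.3113)
step 15: x0=(-1.6748) x1=(-0.3704) x2=(1.3250)
step 16: x0=(-1.6521) x1=(-0.3599) x2=(1.3372)
step 17: x0=(-1.6269) x1=(-0.3493) x2=(1.3479)
step 18: x0=(-1.5991) x1=(-0.3386) x2=(1.3572)
step 19: x0=(-1.5686) x1=(-0.3279) x2=(1.3651)
step 20: x0=(-1.5354) x1=(-0.3171) x2=(1.3714)
step 21: x0=(-1.4994) x1=(-0.3064) x2=(1.3763)
step 22: x0=(-1.4604) x1=(-0.2957) x2=(1.3798)
step 23: x0=(-1.4184) x1=(-0.2852) x2=(1.3817)
step 24: x0=(-1.3731) x1=(-0.2749) x2=(1.3821)
step 25: x0=(-1.3244) x1=(-0.2648) x2=(1.3809)
step 26: x0=(-1.2721) x1=(-0.2552) x2=(1.3782)
step 27: x0=(-1.2159) x1=(-0.2460) x2=(1.3739)
step 28: x0=(-1.1553) x1=(-0.2376) x2=(1.3679)

1.6055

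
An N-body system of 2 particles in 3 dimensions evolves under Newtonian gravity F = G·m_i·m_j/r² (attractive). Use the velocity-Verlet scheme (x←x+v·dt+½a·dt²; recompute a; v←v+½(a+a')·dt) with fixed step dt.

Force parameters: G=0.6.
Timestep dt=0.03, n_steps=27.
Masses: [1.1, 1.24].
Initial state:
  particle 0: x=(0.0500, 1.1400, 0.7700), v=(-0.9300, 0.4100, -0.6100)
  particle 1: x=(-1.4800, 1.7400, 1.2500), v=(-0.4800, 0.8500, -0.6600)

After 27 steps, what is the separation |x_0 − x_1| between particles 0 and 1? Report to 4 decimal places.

1.3993

step 0: x0=(0.0500, 1.1400, 0.7700) x1=(-1.4800, 1.7400, 1.2500)
step 1: x0=(0.0220, 1.1523, 0.7517) x1=(-1.4943, 1.7655, 1.2302)
step 2: x0=(-0.0062, 1.1648, 0.7335) x1=(-1.5084, 1.7909, 1.2103)
step 3: x0=(-0.0346, 1.1773, 0.7154) x1=(-1.5224, 1.8162, 1.1903)
step 4: x0=(-0.0632, 1.1899, 0.6973) x1=(-1.5361, 1.8414, 1.1703)
step 5: x0=(-0.0921, 1.2026, 0.6793) x1=(-1.5497, 1.8666, 1.1503)
step 6: x0=(-0.1211, 1.2153, 0.6614) x1=(-1.5631, 1.8916, 1.1302)
step 7: x0=(-0.1504, 1.2282, 0.6435) x1=(-1.5763, 1.9166, 1.1100)
step 8: x0=(-0.1798, 1.2412, 0.6257) x1=(-1.5893, 1.9415, 1.0897)
step 9: x0=(-0.2095, 1.2543, 0.6080) x1=(-1.6021, 1.9663, 1.0694)
step 10: x0=(-0.2394, 1.2675, 0.5903) x1=(-1.6148, 1.9910, 1.0491)
step 11: x0=(-0.2695, 1.2808, 0.5727) x1=(-1.6272, 2.0156, 1.0286)
step 12: x0=(-0.2998, 1.2943, 0.5552) x1=(-1.6395, 2.0401, 1.0081)
step 13: x0=(-0.3304, 1.3078, 0.5378) x1=(-1.6515, 2.0645, 0.9876)
step 14: x0=(-0.3611, 1.3215, 0.5204) x1=(-1.6634, 2.0887, 0.9669)
step 15: x0=(-0.3921, 1.3353, 0.5031) x1=(-1.6750, 2.1129, 0.9462)
step 16: x0=(-0.4233, 1.3493, 0.4859) x1=(-1.6865, 2.1369, 0.9255)
step 17: x0=(-0.4548, 1.3634, 0.4688) x1=(-1.6978, 2.1608, 0.9046)
step 18: x0=(-0.4864, 1.3776, 0.4518) x1=(-1.7088, 2.1846, 0.8837)
step 19: x0=(-0.5183, 1.3920, 0.4348) x1=(-1.7197, 2.2083, 0.8627)
step 20: x0=(-0.5505, 1.4065, 0.4179) x1=(-1.7303, 2.2318, 0.8417)
step 21: x0=(-0.5828, 1.4213, 0.4011) x1=(-1.7408, 2.2551, 0.8205)
step 22: x0=(-0.6154, 1.4361, 0.3844) x1=(-1.7510, 2.2783, 0.7993)
step 23: x0=(-0.6483, 1.4512, 0.3678) x1=(-1.7610, 2.3014, 0.7781)
step 24: x0=(-0.6813, 1.4664, 0.3512) x1=(-1.7708, 2.3243, 0.7567)
step 25: x0=(-0.7147, 1.4819, 0.3348) x1=(-1.7804, 2.3470, 0.7353)
step 26: x0=(-0.7482, 1.4975, 0.3184) x1=(-1.7898, 2.3696, 0.7137)
step 27: x0=(-0.7820, 1.5133, 0.3021) x1=(-1.7990, 2.3919, 0.6921)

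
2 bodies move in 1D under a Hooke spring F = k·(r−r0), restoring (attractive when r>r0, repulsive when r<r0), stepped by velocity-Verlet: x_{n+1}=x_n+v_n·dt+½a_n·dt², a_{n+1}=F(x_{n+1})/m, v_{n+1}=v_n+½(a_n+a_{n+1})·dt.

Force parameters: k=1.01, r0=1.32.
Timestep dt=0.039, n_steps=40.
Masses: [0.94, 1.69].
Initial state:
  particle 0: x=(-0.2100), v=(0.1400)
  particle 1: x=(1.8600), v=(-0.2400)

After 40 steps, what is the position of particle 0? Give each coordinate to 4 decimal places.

(0.4880)

step 0: x0=(-0.2100) x1=(1.8600)
step 1: x0=(-0.2039) x1=(1.8503)
step 2: x0=(-0.1967) x1=(1.8399)
step 3: x0=(-0.1882) x1=(1.8289)
step 4: x0=(-0.1786) x1=(1.8173)
step 5: x0=(-0.1679) x1=(1.8050)
step 6: x0=(-0.1562) x1=(1.7921)
step 7: x0=(-0.1434) x1=(1.7787)
step 8: x0=(-0.1296) x1=(1.7647)
step 9: x0=(-0.1149) x1=(1.7502)
step 10: x0=(-0.0993) x1=(1.7352)
step 11: x0=(-0.0829) x1=(1.7198)
step 12: x0=(-0.0657) x1=(1.7038)
step 13: x0=(-0.0477) x1=(1.6875)
step 14: x0=(-0.0291) x1=(1.6708)
step 15: x0=(-0.0098) x1=(1.6538)
step 16: x0=(0.0100) x1=(1.6365)
step 17: x0=(0.0303) x1=(1.6188)
step 18: x0=(0.0511) x1=(1.6010)
step 19: x0=(0.0722) x1=(1.5829)
step 20: x0=(0.0937) x1=(1.5646)
step 21: x0=(0.1154) x1=(1.5462)
step 22: x0=(0.1372) x1=(1.5278)
step 23: x0=(0.1592) x1=(1.5092)
step 24: x0=(0.1813) x1=(1.4906)
step 25: x0=(0.2033) x1=(1.4720)
step 26: x0=(0.2252) x1=(1.4535)
step 27: x0=(0.2470) x1=(1.4351)
step 28: x0=(0.2686) x1=(1.4168)
step 29: x0=(0.2899) x1=(1.3986)
step 30: x0=(0.3108) x1=(1.3806)
step 31: x0=(0.3314) x1=(1.3629)
step 32: x0=(0.3514) x1=(1.3454)
step 33: x0=(0.3710) x1=(1.3282)
step 34: x0=(0.3899) x1=(1.3113)
step 35: x0=(0.4082) x1=(1.2948)
step 36: x0=(0.4258) x1=(1.2787)
step 37: x0=(0.4426) x1=(1.2631)
step 38: x0=(0.4586) x1=(1.2478)
step 39: x0=(0.4737) x1=(1.2331)
step 40: x0=(0.4880) x1=(1.2189)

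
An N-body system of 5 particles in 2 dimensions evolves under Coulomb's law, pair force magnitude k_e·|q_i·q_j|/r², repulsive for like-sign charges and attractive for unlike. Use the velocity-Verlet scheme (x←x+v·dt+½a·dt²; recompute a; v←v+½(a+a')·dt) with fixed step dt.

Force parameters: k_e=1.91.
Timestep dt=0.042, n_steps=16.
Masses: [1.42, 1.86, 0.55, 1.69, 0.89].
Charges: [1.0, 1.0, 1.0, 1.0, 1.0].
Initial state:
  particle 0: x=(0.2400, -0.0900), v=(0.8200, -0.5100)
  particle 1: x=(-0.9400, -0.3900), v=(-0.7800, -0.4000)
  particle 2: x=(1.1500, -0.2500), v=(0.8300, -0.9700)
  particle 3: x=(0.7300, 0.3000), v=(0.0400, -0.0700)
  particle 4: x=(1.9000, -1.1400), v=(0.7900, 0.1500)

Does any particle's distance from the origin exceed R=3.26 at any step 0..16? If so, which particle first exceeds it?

step 0: x0=(0.2400, -0.0900) x1=(-0.9400, -0.3900) x2=(1.1500, -0.2500) x3=(0.7300, 0.3000) x4=(1.9000, -1.1400)
step 1: x0=(0.2712, -0.1127) x1=(-0.9739, -0.4070) x2=(1.1915, -0.2947) x3=(0.7325, 0.3006) x4=(1.9351, -1.1355)
step 2: x0=(0.2961, -0.1383) x1=(-1.0100, -0.4245) x2=(1.2446, -0.3456) x3=(0.7369, 0.3082) x4=(1.9740, -1.1347)
step 3: x0=(0.3150, -0.1671) x1=(-1.0480, -0.4424) x2=(1.3070, -0.4010) x3=(0.7432, 0.3223) x4=(2.0172, -1.1377)
step 4: x0=(0.3287, -0.1991) x1=(-1.0880, -0.4606) x2=(1.3768, -0.4592) x3=(0.7513, 0.3424) x4=(2.0647, -1.1447)
step 5: x0=(0.3378, -0.2340) x1=(-1.1296, -0.4791) x2=(1.4517, -0.5189) x3=(0.7610, 0.3680) x4=(2.1170, -1.1557)
step 6: x0=(0.3433, -0.2716) x1=(-1.1729, -0.4978) x2=(1.5297, -0.5785) x3=(0.7718, 0.3983) x4=(2.1742, -1.1711)
step 7: x0=(0.3457, -0.3116) x1=(-1.2177, -0.5168) x2=(1.6092, -0.6369) x3=(0.7837, 0.4329) x4=(2.2368, -1.1908)
step 8: x0=(0.3456, -0.3536) x1=(-1.2640, -0.5360) x2=(1.6883, -0.6931) x3=(0.7964, 0.4711) x4=(2.3050, -1.2152)
step 9: x0=(0.3434, -0.3974) x1=(-1.3115, -0.5554) x2=(1.7659, -0.7464) x3=(0.8096, 0.5125) x4=(2.3792, -1.2442)
step 10: x0=(0.3395, -0.4426) x1=(-1.3604, -0.5750) x2=(1.8407, -0.7961) x3=(0.8234, 0.5566) x4=(2.4596, -1.2779)
step 11: x0=(0.3342, -0.4891) x1=(-1.4104, -0.5948) x2=(1.9120, -0.8420) x3=(0.8374, 0.6032) x4=(2.5461, -1.3162)
step 12: x0=(0.3277, -0.5368) x1=(-1.4615, -0.6146) x2=(1.9795, -0.8842) x3=(0.8518, 0.6518) x4=(2.6388, -1.3588)
step 13: x0=(0.3202, -0.5853) x1=(-1.5137, -0.6346) x2=(2.0431, -0.9228) x3=(0.8664, 0.7024) x4=(2.7372, -1.4054)
step 14: x0=(0.3118, -0.6347) x1=(-1.5668, -0.6547) x2=(2.1029, -0.9582) x3=(0.8811, 0.7546) x4=(2.8411, -1.4556)
step 15: x0=(0.3027, -0.6849) x1=(-1.6209, -0.6749) x2=(2.1594, -0.9907) x3=(0.8960, 0.8082) x4=(2.9499, -1.5090)
step 16: x0=(0.2929, -0.7357) x1=(-1.6759, -0.6952) x2=(2.2130, -1.0208) x3=(0.9110, 0.8632) x4=(3.0631, -1.5652)

yes, particle 4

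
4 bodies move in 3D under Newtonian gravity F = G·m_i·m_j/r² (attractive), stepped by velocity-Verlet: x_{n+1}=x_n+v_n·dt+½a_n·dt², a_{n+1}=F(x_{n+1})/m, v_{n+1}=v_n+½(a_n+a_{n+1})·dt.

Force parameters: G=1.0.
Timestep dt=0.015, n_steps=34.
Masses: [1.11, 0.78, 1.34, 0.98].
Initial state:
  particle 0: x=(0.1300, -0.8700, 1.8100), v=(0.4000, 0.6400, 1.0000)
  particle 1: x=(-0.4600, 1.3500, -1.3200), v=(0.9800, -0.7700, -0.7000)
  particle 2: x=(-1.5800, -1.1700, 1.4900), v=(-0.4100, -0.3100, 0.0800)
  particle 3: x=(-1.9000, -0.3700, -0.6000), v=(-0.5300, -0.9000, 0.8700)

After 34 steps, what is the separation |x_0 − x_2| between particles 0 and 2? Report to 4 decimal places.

step 0: x0=(0.1300, -0.8700, 1.8100) x1=(-0.4600, 1.3500, -1.3200) x2=(-1.5800, -1.1700, 1.4900) x3=(-1.9000, -0.3700, -0.6000)
step 1: x0=(0.1359, -0.8604, 1.8250) x1=(-0.4453, 1.3384, -1.3305) x2=(-1.5861, -1.1746, 1.4912) x3=(-1.9079, -0.3835, -0.5869)
step 2: x0=(0.1418, -0.8508, 1.8399) x1=(-0.4307, 1.3268, -1.3409) x2=(-1.5922, -1.1792, 1.4923) x3=(-1.9158, -0.3970, -0.5738)
step 3: x0=(0.1475, -0.8412, 1.8548) x1=(-0.4160, 1.3151, -1.3513) x2=(-1.5981, -1.1838, 1.4934) x3=(-1.9237, -0.4105, -0.5606)
step 4: x0=(0.1531, -0.8317, 1.8697) x1=(-0.4014, 1.3034, -1.3617) x2=(-1.6040, -1.1883, 1.4945) x3=(-1.9315, -0.4240, -0.5473)
step 5: x0=(0.1587, -0.8221, 1.8845) x1=(-0.3868, 1.2916, -1.3720) x2=(-1.6098, -1.1928, 1.4956) x3=(-1.9392, -0.4375, -0.5339)
step 6: x0=(0.1641, -0.8125, 1.8992) x1=(-0.3723, 1.2798, -1.3823) x2=(-1.6156, -1.1972, 1.4966) x3=(-1.9469, -0.4510, -0.5205)
step 7: x0=(0.1694, -0.8030, 1.9139) x1=(-0.3578, 1.2680, -1.3925) x2=(-1.6213, -1.2016, 1.4976) x3=(-1.9546, -0.4646, -0.5071)
step 8: x0=(0.1747, -0.7934, 1.9286) x1=(-0.3433, 1.2561, -1.4027) x2=(-1.6269, -1.2060, 1.4985) x3=(-1.9622, -0.4781, -0.4935)
step 9: x0=(0.1798, -0.7839, 1.9432) x1=(-0.3288, 1.2441, -1.4129) x2=(-1.6325, -1.2104, 1.4994) x3=(-1.9698, -0.4916, -0.4799)
step 10: x0=(0.1848, -0.7744, 1.9578) x1=(-0.3143, 1.2321, -1.4230) x2=(-1.6380, -1.2147, 1.5003) x3=(-1.9773, -0.5052, -0.4662)
step 11: x0=(0.1898, -0.7649, 1.9724) x1=(-0.2999, 1.2201, -1.4331) x2=(-1.6435, -1.2189, 1.5011) x3=(-1.9848, -0.5187, -0.4525)
step 12: x0=(0.1947, -0.7554, 1.9868) x1=(-0.2855, 1.2080, -1.4432) x2=(-1.6489, -1.2231, 1.5019) x3=(-1.9923, -0.5323, -0.4387)
step 13: x0=(0.1994, -0.7459, 2.0013) x1=(-0.2711, 1.1959, -1.4532) x2=(-1.6542, -1.2273, 1.5026) x3=(-1.9997, -0.5458, -0.4248)
step 14: x0=(0.2041, -0.7365, 2.0157) x1=(-0.2568, 1.1838, -1.4631) x2=(-1.6595, -1.2315, 1.5034) x3=(-2.0071, -0.5594, -0.4108)
step 15: x0=(0.2087, -0.7270, 2.0301) x1=(-0.2425, 1.1716, -1.4731) x2=(-1.6648, -1.2356, 1.5040) x3=(-2.0144, -0.5730, -0.3968)
step 16: x0=(0.2132, -0.7176, 2.0444) x1=(-0.2282, 1.1593, -1.4830) x2=(-1.6699, -1.2396, 1.5047) x3=(-2.0217, -0.5866, -0.3826)
step 17: x0=(0.2177, -0.7081, 2.0587) x1=(-0.2139, 1.1471, -1.4928) x2=(-1.6751, -1.2436, 1.5052) x3=(-2.0289, -0.6002, -0.3684)
step 18: x0=(0.2220, -0.6987, 2.0729) x1=(-0.1996, 1.1348, -1.5026) x2=(-1.6801, -1.2476, 1.5058) x3=(-2.0361, -0.6138, -0.3542)
step 19: x0=(0.2263, -0.6893, 2.0871) x1=(-0.1854, 1.1225, -1.5124) x2=(-1.6852, -1.2516, 1.5063) x3=(-2.0432, -0.6274, -0.3398)
step 20: x0=(0.2305, -0.6799, 2.1012) x1=(-0.1712, 1.1101, -1.5222) x2=(-1.6902, -1.2555, 1.5068) x3=(-2.0504, -0.6410, -0.3254)
step 21: x0=(0.2346, -0.6705, 2.1153) x1=(-0.1570, 1.0977, -1.5319) x2=(-1.6951, -1.2594, 1.5072) x3=(-2.0574, -0.6547, -0.3109)
step 22: x0=(0.2387, -0.6612, 2.1294) x1=(-0.1428, 1.0853, -1.5415) x2=(-1.7000, -1.2632, 1.5076) x3=(-2.0644, -0.6683, -0.2963)
step 23: x0=(0.2426, -0.6518, 2.1434) x1=(-0.1287, 1.0728, -1.5511) x2=(-1.7048, -1.2670, 1.5079) x3=(-2.0714, -0.6820, -0.2817)
step 24: x0=(0.2465, -0.6425, 2.1574) x1=(-0.1146, 1.0603, -1.5607) x2=(-1.7097, -1.2707, 1.5082) x3=(-2.0783, -0.6957, -0.2669)
step 25: x0=(0.2503, -0.6332, 2.1713) x1=(-0.1005, 1.0478, -1.5703) x2=(-1.7144, -1.2744, 1.5084) x3=(-2.0852, -0.7093, -0.2521)
step 26: x0=(0.2541, -0.6239, 2.1852) x1=(-0.0864, 1.0352, -1.5798) x2=(-1.7192, -1.2781, 1.5086) x3=(-2.0920, -0.7230, -0.2371)
step 27: x0=(0.2577, -0.6146, 2.1990) x1=(-0.0724, 1.0226, -1.5893) x2=(-1.7238, -1.2817, 1.5087) x3=(-2.0988, -0.7368, -0.2221)
step 28: x0=(0.2613, -0.6053, 2.2128) x1=(-0.0583, 1.0100, -1.5987) x2=(-1.7285, -1.2853, 1.5088) x3=(-2.1056, -0.7505, -0.2070)
step 29: x0=(0.2649, -0.5960, 2.2266) x1=(-0.0443, 0.9973, -1.6081) x2=(-1.7331, -1.2889, 1.5088) x3=(-2.1123, -0.7642, -0.1919)
step 30: x0=(0.2683, -0.5868, 2.2403) x1=(-0.0304, 0.9847, -1.6175) x2=(-1.7377, -1.2924, 1.5088) x3=(-2.1189, -0.7780, -0.1766)
step 31: x0=(0.2717, -0.5776, 2.2540) x1=(-0.0164, 0.9720, -1.6268) x2=(-1.7422, -1.2958, 1.5087) x3=(-2.1255, -0.7918, -0.1612)
step 32: x0=(0.2751, -0.5684, 2.2676) x1=(-0.0025, 0.9592, -1.6361) x2=(-1.7468, -1.2993, 1.5086) x3=(-2.1321, -0.8055, -0.1457)
step 33: x0=(0.2783, -0.5592, 2.2812) x1=(0.0115, 0.9465, -1.6454) x2=(-1.7512, -1.3027, 1.5084) x3=(-2.1386, -0.8193, -0.1302)
step 34: x0=(0.2815, -0.5500, 2.2947) x1=(0.0254, 0.9337, -1.6546) x2=(-1.7557, -1.3060, 1.5081) x3=(-2.1451, -0.8332, -0.1145)

2.3110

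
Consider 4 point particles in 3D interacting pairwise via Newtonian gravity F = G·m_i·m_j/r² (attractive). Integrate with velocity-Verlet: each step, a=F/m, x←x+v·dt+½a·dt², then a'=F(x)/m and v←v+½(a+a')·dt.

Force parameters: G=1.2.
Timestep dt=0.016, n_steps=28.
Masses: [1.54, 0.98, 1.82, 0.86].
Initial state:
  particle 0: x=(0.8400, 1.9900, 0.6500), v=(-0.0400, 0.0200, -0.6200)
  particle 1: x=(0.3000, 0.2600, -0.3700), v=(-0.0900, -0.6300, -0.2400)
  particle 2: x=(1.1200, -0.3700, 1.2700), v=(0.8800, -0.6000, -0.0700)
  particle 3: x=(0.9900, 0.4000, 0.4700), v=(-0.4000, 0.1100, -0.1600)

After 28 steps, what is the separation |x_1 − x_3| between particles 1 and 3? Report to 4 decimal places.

step 0: x0=(0.8400, 1.9900, 0.6500) x1=(0.3000, 0.2600, -0.3700) x2=(1.1200, -0.3700, 1.2700) x3=(0.9900, 0.4000, 0.4700)
step 1: x0=(0.8394, 1.9902, 0.6401) x1=(0.2987, 0.2500, -0.3737) x2=(1.1340, -0.3795, 1.2688) x3=(0.9835, 0.4017, 0.4675)
step 2: x0=(0.8387, 1.9901, 0.6301) x1=(0.2976, 0.2400, -0.3770) x2=(1.1480, -0.3887, 1.2673) x3=(0.9770, 0.4032, 0.4652)
step 3: x0=(0.8381, 1.9898, 0.6201) x1=(0.2967, 0.2301, -0.3800) x2=(1.1619, -0.3977, 1.2656) x3=(0.9703, 0.4046, 0.4629)
step 4: x0=(0.8375, 1.9893, 0.6102) x1=(0.2961, 0.2203, -0.3826) x2=(1.1757, -0.4065, 1.2637) x3=(0.9635, 0.4058, 0.4608)
step 5: x0=(0.8368, 1.9885, 0.6001) x1=(0.2957, 0.2105, -0.3849) x2=(1.1895, -0.4150, 1.2615) x3=(0.9566, 0.4069, 0.4589)
step 6: x0=(0.8362, 1.9875, 0.5901) x1=(0.2955, 0.2009, -0.3868) x2=(1.2031, -0.4233, 1.2592) x3=(0.9497, 0.4078, 0.4570)
step 7: x0=(0.8356, 1.9862, 0.5801) x1=(0.2955, 0.1913, -0.3884) x2=(1.2167, -0.4313, 1.2566) x3=(0.9426, 0.4086, 0.4552)
step 8: x0=(0.8350, 1.9847, 0.5700) x1=(0.2958, 0.1819, -0.3897) x2=(1.2302, -0.4392, 1.2538) x3=(0.9355, 0.4092, 0.4534)
step 9: x0=(0.8343, 1.9829, 0.5599) x1=(0.2963, 0.1725, -0.3906) x2=(1.2436, -0.4468, 1.2508) x3=(0.9283, 0.4097, 0.4518)
step 10: x0=(0.8337, 1.9809, 0.5498) x1=(0.2970, 0.1632, -0.3912) x2=(1.2569, -0.4542, 1.2476) x3=(0.9210, 0.4101, 0.4502)
step 11: x0=(0.8331, 1.9786, 0.5397) x1=(0.2980, 0.1540, -0.3914) x2=(1.2701, -0.4614, 1.2442) x3=(0.9137, 0.4103, 0.4486)
step 12: x0=(0.8325, 1.9761, 0.5296) x1=(0.2991, 0.1450, -0.3913) x2=(1.2832, -0.4683, 1.2407) x3=(0.9064, 0.4104, 0.4472)
step 13: x0=(0.8319, 1.9734, 0.5195) x1=(0.3005, 0.1360, -0.3909) x2=(1.2962, -0.4751, 1.2369) x3=(0.8990, 0.4104, 0.4457)
step 14: x0=(0.8313, 1.9704, 0.5093) x1=(0.3022, 0.1271, -0.3901) x2=(1.3091, -0.4817, 1.2330) x3=(0.8915, 0.4102, 0.4443)
step 15: x0=(0.8307, 1.9672, 0.4992) x1=(0.3040, 0.1184, -0.3890) x2=(1.3219, -0.4880, 1.2288) x3=(0.8840, 0.4100, 0.4428)
step 16: x0=(0.8301, 1.9637, 0.4890) x1=(0.3061, 0.1097, -0.3875) x2=(1.3346, -0.4941, 1.2245) x3=(0.8765, 0.4095, 0.4414)
step 17: x0=(0.8295, 1.9600, 0.4789) x1=(0.3084, 0.1012, -0.3857) x2=(1.3472, -0.5001, 1.2200) x3=(0.8689, 0.4090, 0.4400)
step 18: x0=(0.8289, 1.9560, 0.4687) x1=(0.3110, 0.0928, -0.3836) x2=(1.3596, -0.5058, 1.2153) x3=(0.8613, 0.4084, 0.4386)
step 19: x0=(0.8283, 1.9518, 0.4585) x1=(0.3137, 0.0846, -0.3811) x2=(1.3720, -0.5114, 1.2105) x3=(0.8537, 0.4076, 0.4371)
step 20: x0=(0.8277, 1.9473, 0.4483) x1=(0.3167, 0.0764, -0.3782) x2=(1.3842, -0.5167, 1.2055) x3=(0.8460, 0.4067, 0.4357)
step 21: x0=(0.8271, 1.9426, 0.4381) x1=(0.3199, 0.0684, -0.3750) x2=(1.3963, -0.5219, 1.2003) x3=(0.8384, 0.4057, 0.4342)
step 22: x0=(0.8265, 1.9377, 0.4279) x1=(0.3234, 0.0606, -0.3715) x2=(1.4083, -0.5268, 1.1950) x3=(0.8307, 0.4045, 0.4326)
step 23: x0=(0.8260, 1.9325, 0.4177) x1=(0.3271, 0.0529, -0.3675) x2=(1.4202, -0.5316, 1.1894) x3=(0.8230, 0.4033, 0.4310)
step 24: x0=(0.8254, 1.9270, 0.4075) x1=(0.3310, 0.0453, -0.3633) x2=(1.4320, -0.5362, 1.1838) x3=(0.8153, 0.4019, 0.4293)
step 25: x0=(0.8248, 1.9213, 0.3973) x1=(0.3352, 0.0379, -0.3586) x2=(1.4436, -0.5406, 1.1779) x3=(0.8076, 0.4004, 0.4276)
step 26: x0=(0.8242, 1.9154, 0.3871) x1=(0.3396, 0.0306, -0.3536) x2=(1.4551, -0.5448, 1.1719) x3=(0.7999, 0.3988, 0.4258)
step 27: x0=(0.8236, 1.9092, 0.3769) x1=(0.3442, 0.0235, -0.3482) x2=(1.4665, -0.5489, 1.1658) x3=(0.7922, 0.3971, 0.4238)
step 28: x0=(0.8230, 1.9027, 0.3667) x1=(0.3491, 0.0165, -0.3425) x2=(1.4777, -0.5527, 1.1595) x3=(0.7845, 0.3953, 0.4218)

0.9577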